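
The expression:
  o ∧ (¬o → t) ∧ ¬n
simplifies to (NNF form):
o ∧ ¬n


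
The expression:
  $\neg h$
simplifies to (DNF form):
$\neg h$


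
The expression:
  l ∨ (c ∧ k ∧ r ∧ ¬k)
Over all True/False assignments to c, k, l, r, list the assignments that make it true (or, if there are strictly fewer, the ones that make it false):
is true only for:
  c=False, k=False, l=True, r=False;
  c=False, k=False, l=True, r=True;
  c=False, k=True, l=True, r=False;
  c=False, k=True, l=True, r=True;
  c=True, k=False, l=True, r=False;
  c=True, k=False, l=True, r=True;
  c=True, k=True, l=True, r=False;
  c=True, k=True, l=True, r=True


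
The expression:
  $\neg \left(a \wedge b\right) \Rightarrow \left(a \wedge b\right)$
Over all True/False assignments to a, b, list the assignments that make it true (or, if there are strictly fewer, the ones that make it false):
is true only for:
  a=True, b=True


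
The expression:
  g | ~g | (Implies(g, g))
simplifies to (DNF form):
True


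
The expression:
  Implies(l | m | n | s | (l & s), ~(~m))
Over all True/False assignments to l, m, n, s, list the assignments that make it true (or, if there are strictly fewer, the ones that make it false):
is false only for:
  l=False, m=False, n=False, s=True;
  l=False, m=False, n=True, s=False;
  l=False, m=False, n=True, s=True;
  l=True, m=False, n=False, s=False;
  l=True, m=False, n=False, s=True;
  l=True, m=False, n=True, s=False;
  l=True, m=False, n=True, s=True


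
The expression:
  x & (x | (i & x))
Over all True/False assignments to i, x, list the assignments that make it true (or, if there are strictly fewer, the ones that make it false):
is true only for:
  i=False, x=True;
  i=True, x=True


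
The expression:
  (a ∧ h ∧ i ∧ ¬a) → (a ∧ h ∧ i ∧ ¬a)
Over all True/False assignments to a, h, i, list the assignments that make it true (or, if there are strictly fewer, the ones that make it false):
is always true.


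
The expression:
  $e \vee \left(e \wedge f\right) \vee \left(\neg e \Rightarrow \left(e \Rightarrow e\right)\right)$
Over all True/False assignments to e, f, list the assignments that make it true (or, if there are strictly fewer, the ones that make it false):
is always true.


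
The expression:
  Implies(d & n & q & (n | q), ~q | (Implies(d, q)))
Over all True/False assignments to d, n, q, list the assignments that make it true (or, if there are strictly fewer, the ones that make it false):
is always true.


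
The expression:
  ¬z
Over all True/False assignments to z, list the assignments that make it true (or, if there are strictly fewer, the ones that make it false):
is true only for:
  z=False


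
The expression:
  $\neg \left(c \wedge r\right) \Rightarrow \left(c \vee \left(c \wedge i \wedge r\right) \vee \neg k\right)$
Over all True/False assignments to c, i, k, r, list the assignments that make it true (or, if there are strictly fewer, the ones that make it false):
is false only for:
  c=False, i=False, k=True, r=False;
  c=False, i=False, k=True, r=True;
  c=False, i=True, k=True, r=False;
  c=False, i=True, k=True, r=True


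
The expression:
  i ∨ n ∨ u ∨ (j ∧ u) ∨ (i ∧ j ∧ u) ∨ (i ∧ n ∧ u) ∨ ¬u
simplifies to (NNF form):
True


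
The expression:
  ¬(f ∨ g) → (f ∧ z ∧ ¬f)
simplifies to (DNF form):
f ∨ g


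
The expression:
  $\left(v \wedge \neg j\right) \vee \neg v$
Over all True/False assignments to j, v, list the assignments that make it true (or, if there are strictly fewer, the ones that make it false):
is false only for:
  j=True, v=True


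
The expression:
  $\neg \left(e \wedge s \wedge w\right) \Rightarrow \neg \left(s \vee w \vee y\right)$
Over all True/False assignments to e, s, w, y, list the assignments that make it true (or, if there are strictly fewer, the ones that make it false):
is true only for:
  e=False, s=False, w=False, y=False;
  e=True, s=False, w=False, y=False;
  e=True, s=True, w=True, y=False;
  e=True, s=True, w=True, y=True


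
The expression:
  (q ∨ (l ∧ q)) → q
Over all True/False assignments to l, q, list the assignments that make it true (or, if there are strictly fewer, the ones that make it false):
is always true.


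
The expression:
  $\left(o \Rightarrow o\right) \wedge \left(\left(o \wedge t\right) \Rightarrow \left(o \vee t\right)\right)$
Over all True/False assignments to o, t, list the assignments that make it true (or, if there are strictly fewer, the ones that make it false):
is always true.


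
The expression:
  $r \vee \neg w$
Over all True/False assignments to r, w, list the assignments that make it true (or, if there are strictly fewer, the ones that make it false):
is false only for:
  r=False, w=True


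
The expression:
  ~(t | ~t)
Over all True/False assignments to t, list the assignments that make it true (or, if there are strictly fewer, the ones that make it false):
is never true.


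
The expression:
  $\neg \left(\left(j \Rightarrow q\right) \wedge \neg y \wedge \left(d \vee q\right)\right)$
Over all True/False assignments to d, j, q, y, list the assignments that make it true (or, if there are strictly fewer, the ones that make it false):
is false only for:
  d=False, j=False, q=True, y=False;
  d=False, j=True, q=True, y=False;
  d=True, j=False, q=False, y=False;
  d=True, j=False, q=True, y=False;
  d=True, j=True, q=True, y=False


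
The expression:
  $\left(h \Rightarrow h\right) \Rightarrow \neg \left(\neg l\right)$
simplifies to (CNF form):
$l$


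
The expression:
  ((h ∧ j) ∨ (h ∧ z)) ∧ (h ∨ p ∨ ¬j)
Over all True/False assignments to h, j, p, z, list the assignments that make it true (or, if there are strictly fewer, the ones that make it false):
is true only for:
  h=True, j=False, p=False, z=True;
  h=True, j=False, p=True, z=True;
  h=True, j=True, p=False, z=False;
  h=True, j=True, p=False, z=True;
  h=True, j=True, p=True, z=False;
  h=True, j=True, p=True, z=True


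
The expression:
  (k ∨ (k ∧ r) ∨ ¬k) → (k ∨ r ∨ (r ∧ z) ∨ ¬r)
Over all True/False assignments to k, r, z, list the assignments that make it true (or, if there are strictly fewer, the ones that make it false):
is always true.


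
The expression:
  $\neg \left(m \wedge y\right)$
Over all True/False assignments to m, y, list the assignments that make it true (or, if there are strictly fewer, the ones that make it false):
is false only for:
  m=True, y=True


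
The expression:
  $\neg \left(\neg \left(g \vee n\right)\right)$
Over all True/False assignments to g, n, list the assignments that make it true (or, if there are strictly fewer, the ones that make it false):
is false only for:
  g=False, n=False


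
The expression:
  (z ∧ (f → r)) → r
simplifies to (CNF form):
f ∨ r ∨ ¬z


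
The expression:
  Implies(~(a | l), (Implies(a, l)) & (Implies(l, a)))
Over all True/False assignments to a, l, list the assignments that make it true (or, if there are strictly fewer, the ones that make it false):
is always true.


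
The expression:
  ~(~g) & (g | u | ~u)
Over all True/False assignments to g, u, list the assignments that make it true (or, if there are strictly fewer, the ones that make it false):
is true only for:
  g=True, u=False;
  g=True, u=True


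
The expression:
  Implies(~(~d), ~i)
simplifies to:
~d | ~i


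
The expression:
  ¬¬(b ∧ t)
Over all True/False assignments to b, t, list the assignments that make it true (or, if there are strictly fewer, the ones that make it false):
is true only for:
  b=True, t=True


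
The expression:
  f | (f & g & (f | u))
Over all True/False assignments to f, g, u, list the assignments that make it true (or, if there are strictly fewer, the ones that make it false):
is true only for:
  f=True, g=False, u=False;
  f=True, g=False, u=True;
  f=True, g=True, u=False;
  f=True, g=True, u=True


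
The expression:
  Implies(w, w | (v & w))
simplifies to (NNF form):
True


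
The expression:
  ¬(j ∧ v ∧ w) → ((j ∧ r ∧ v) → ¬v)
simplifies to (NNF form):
w ∨ ¬j ∨ ¬r ∨ ¬v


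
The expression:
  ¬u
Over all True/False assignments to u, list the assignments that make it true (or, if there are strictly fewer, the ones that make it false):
is true only for:
  u=False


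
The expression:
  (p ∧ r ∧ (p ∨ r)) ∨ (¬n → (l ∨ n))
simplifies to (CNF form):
(l ∨ n ∨ p) ∧ (l ∨ n ∨ r)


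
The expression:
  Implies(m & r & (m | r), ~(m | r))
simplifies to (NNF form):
~m | ~r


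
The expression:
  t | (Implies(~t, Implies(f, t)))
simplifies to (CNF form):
t | ~f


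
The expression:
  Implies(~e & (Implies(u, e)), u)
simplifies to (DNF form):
e | u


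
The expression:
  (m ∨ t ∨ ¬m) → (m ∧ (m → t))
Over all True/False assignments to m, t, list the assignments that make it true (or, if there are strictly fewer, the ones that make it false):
is true only for:
  m=True, t=True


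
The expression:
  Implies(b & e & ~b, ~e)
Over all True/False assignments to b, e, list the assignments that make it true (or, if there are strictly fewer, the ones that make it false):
is always true.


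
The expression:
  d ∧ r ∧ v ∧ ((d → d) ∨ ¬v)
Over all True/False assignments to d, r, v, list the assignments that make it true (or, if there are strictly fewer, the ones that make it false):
is true only for:
  d=True, r=True, v=True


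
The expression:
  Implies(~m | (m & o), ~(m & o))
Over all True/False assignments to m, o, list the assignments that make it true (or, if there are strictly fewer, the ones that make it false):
is false only for:
  m=True, o=True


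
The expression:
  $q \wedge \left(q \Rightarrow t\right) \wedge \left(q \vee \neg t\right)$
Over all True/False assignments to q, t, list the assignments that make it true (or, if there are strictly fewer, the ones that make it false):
is true only for:
  q=True, t=True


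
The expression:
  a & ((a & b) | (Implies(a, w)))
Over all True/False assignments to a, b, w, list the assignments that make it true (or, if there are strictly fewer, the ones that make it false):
is true only for:
  a=True, b=False, w=True;
  a=True, b=True, w=False;
  a=True, b=True, w=True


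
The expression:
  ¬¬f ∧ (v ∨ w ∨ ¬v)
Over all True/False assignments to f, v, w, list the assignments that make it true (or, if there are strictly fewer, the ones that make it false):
is true only for:
  f=True, v=False, w=False;
  f=True, v=False, w=True;
  f=True, v=True, w=False;
  f=True, v=True, w=True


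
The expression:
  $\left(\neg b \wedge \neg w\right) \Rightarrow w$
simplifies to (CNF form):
$b \vee w$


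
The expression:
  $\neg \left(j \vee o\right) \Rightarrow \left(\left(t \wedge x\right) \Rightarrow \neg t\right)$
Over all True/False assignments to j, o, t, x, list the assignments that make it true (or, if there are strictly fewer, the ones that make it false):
is false only for:
  j=False, o=False, t=True, x=True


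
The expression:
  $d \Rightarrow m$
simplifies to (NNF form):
$m \vee \neg d$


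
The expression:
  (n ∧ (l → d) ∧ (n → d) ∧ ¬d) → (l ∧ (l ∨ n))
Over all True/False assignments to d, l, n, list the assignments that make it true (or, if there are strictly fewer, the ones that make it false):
is always true.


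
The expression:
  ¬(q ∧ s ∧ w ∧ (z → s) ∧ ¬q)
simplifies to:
True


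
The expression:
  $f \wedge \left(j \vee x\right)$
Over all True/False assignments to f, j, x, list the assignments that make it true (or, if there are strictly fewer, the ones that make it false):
is true only for:
  f=True, j=False, x=True;
  f=True, j=True, x=False;
  f=True, j=True, x=True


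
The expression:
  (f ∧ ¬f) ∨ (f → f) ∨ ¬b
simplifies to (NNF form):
True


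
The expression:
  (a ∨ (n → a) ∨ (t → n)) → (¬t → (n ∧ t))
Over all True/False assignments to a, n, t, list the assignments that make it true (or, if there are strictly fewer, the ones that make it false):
is true only for:
  a=False, n=False, t=True;
  a=False, n=True, t=True;
  a=True, n=False, t=True;
  a=True, n=True, t=True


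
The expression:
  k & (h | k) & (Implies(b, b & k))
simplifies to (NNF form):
k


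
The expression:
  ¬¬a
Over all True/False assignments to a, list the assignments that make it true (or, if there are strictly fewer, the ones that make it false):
is true only for:
  a=True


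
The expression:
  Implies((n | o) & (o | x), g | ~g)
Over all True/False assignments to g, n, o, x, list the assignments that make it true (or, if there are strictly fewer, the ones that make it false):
is always true.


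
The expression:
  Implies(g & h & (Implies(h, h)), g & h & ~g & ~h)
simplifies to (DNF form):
~g | ~h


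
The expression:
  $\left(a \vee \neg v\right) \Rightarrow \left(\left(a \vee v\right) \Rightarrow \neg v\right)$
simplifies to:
$\neg a \vee \neg v$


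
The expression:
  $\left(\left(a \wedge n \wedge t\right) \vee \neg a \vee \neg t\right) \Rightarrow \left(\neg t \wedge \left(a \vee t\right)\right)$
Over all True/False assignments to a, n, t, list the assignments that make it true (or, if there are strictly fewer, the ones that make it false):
is true only for:
  a=True, n=False, t=False;
  a=True, n=False, t=True;
  a=True, n=True, t=False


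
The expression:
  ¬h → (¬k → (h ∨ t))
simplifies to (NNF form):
h ∨ k ∨ t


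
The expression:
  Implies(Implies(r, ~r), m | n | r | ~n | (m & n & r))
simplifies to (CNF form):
True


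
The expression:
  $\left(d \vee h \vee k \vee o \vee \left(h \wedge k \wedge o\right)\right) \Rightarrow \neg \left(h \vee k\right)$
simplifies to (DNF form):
$\neg h \wedge \neg k$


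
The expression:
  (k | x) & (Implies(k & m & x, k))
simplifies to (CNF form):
k | x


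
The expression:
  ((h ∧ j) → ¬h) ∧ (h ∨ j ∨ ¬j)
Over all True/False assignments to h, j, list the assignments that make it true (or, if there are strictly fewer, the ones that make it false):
is false only for:
  h=True, j=True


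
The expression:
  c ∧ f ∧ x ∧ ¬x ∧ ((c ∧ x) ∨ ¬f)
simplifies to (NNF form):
False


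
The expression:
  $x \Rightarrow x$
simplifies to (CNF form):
$\text{True}$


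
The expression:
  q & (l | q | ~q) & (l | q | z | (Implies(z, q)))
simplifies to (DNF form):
q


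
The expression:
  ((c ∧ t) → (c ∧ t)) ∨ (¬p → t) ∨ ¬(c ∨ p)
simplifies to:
True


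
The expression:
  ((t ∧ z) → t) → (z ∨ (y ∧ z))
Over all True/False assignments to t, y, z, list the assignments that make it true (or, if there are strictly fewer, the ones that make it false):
is true only for:
  t=False, y=False, z=True;
  t=False, y=True, z=True;
  t=True, y=False, z=True;
  t=True, y=True, z=True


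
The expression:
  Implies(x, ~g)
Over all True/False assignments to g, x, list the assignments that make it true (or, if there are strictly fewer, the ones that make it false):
is false only for:
  g=True, x=True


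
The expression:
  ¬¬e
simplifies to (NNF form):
e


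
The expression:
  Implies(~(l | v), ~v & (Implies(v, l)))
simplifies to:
True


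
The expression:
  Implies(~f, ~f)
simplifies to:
True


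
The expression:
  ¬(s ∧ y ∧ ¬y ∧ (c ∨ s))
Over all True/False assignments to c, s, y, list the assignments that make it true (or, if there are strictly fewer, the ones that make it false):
is always true.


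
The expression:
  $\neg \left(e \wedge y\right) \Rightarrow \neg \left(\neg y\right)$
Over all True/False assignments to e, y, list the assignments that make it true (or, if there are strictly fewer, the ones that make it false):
is true only for:
  e=False, y=True;
  e=True, y=True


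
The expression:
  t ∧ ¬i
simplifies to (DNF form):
t ∧ ¬i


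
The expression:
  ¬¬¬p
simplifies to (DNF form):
¬p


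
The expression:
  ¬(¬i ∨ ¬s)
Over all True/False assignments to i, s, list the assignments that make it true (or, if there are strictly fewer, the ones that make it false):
is true only for:
  i=True, s=True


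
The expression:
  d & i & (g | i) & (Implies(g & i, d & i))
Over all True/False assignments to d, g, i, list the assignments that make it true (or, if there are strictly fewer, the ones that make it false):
is true only for:
  d=True, g=False, i=True;
  d=True, g=True, i=True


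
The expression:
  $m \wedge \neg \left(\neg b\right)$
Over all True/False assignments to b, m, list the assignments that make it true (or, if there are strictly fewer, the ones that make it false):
is true only for:
  b=True, m=True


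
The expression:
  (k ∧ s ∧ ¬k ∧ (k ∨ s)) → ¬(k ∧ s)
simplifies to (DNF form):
True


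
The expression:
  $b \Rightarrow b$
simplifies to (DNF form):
$\text{True}$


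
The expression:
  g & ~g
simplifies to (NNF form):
False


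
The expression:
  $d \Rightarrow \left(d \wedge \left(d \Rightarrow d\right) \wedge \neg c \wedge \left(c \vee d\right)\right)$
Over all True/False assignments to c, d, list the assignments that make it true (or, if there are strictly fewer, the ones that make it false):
is false only for:
  c=True, d=True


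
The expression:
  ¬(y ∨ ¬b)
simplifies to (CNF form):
b ∧ ¬y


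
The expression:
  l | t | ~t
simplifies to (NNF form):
True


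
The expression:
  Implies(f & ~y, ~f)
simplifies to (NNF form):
y | ~f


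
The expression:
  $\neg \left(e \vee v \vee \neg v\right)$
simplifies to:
$\text{False}$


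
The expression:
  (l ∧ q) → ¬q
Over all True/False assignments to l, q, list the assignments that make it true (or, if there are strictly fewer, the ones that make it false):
is false only for:
  l=True, q=True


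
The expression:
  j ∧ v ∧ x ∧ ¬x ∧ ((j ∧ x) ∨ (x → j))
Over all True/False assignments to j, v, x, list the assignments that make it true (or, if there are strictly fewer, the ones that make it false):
is never true.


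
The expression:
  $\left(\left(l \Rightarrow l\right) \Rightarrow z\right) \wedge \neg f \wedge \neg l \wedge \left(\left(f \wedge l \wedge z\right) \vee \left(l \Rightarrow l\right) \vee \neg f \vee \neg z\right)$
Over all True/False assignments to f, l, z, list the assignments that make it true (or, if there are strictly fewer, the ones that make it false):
is true only for:
  f=False, l=False, z=True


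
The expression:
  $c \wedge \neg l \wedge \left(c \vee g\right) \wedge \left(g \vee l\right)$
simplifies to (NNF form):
$c \wedge g \wedge \neg l$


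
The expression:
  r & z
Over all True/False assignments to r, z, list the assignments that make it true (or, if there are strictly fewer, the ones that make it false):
is true only for:
  r=True, z=True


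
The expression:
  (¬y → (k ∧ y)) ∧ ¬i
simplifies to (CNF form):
y ∧ ¬i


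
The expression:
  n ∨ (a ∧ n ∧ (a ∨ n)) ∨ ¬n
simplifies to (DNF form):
True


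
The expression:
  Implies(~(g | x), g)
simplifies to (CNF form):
g | x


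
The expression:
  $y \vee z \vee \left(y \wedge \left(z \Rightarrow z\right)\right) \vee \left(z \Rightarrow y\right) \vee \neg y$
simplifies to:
$\text{True}$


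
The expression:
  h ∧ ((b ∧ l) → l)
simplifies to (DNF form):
h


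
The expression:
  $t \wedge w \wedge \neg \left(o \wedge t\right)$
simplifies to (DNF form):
$t \wedge w \wedge \neg o$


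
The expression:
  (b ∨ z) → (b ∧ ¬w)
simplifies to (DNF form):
(b ∧ ¬w) ∨ (¬b ∧ ¬z)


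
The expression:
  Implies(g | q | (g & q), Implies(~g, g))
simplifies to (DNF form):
g | ~q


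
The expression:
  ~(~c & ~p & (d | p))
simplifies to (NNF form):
c | p | ~d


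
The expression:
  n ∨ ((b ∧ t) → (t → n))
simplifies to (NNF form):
n ∨ ¬b ∨ ¬t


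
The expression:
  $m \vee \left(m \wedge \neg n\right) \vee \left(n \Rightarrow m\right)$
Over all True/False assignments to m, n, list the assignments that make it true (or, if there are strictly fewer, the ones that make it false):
is false only for:
  m=False, n=True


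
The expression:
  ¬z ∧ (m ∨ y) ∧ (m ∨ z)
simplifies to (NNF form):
m ∧ ¬z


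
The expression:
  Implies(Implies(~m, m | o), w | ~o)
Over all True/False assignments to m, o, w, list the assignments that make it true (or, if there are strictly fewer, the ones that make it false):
is false only for:
  m=False, o=True, w=False;
  m=True, o=True, w=False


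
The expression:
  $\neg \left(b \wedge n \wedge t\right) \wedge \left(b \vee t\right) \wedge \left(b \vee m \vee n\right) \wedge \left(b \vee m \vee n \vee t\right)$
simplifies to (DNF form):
$\left(b \wedge \neg n\right) \vee \left(b \wedge \neg t\right) \vee \left(m \wedge t \wedge \neg b\right) \vee \left(n \wedge t \wedge \neg b\right)$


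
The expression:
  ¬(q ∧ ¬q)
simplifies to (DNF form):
True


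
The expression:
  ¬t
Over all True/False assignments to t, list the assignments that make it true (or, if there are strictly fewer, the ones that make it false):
is true only for:
  t=False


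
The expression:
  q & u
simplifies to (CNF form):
q & u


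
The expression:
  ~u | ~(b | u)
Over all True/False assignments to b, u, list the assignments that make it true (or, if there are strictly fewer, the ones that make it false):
is true only for:
  b=False, u=False;
  b=True, u=False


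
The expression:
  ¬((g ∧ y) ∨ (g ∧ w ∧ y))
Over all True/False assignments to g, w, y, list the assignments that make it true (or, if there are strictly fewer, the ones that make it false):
is false only for:
  g=True, w=False, y=True;
  g=True, w=True, y=True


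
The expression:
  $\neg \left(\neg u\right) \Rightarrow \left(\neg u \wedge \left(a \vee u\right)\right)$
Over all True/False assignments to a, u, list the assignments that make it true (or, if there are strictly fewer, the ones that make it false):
is true only for:
  a=False, u=False;
  a=True, u=False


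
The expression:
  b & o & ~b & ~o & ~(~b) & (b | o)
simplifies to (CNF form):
False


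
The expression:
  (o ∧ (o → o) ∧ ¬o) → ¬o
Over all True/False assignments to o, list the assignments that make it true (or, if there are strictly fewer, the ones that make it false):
is always true.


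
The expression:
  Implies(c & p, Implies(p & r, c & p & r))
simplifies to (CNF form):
True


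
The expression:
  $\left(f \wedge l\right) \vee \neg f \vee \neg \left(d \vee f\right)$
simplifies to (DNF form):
$l \vee \neg f$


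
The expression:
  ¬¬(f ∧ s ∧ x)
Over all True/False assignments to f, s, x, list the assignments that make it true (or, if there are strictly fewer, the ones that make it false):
is true only for:
  f=True, s=True, x=True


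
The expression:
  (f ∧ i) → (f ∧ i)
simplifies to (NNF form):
True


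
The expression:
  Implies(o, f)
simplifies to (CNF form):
f | ~o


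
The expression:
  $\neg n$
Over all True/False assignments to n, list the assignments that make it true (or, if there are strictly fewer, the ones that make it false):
is true only for:
  n=False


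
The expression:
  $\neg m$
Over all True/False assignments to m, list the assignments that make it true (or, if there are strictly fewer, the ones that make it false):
is true only for:
  m=False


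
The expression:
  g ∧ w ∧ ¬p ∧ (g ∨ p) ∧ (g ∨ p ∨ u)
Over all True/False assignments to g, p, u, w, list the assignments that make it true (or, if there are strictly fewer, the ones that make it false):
is true only for:
  g=True, p=False, u=False, w=True;
  g=True, p=False, u=True, w=True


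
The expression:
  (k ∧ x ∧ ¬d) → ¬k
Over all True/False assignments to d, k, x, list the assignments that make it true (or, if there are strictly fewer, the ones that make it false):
is false only for:
  d=False, k=True, x=True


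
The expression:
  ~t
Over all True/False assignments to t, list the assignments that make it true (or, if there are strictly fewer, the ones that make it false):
is true only for:
  t=False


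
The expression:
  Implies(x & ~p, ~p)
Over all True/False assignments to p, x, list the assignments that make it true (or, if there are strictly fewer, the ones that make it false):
is always true.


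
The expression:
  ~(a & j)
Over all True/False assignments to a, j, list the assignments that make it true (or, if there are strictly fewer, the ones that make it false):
is false only for:
  a=True, j=True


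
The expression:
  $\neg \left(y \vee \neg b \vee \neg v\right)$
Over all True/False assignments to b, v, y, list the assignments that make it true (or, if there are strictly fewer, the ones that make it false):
is true only for:
  b=True, v=True, y=False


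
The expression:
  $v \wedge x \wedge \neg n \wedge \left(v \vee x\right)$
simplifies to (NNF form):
$v \wedge x \wedge \neg n$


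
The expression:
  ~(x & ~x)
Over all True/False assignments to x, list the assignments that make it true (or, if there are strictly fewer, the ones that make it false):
is always true.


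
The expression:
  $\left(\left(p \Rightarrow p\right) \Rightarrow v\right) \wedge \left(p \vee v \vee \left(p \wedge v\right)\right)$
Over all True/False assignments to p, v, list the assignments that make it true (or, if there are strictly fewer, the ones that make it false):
is true only for:
  p=False, v=True;
  p=True, v=True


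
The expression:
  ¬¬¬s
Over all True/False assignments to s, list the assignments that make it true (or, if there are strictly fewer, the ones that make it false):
is true only for:
  s=False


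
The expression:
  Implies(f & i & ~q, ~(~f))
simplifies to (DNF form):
True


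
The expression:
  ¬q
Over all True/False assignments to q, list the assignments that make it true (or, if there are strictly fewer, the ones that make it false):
is true only for:
  q=False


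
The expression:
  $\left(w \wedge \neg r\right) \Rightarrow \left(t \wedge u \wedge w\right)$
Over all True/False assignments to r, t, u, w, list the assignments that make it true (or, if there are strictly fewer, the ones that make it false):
is false only for:
  r=False, t=False, u=False, w=True;
  r=False, t=False, u=True, w=True;
  r=False, t=True, u=False, w=True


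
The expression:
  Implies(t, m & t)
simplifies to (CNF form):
m | ~t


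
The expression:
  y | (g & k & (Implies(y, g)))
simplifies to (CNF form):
(g | y) & (k | y)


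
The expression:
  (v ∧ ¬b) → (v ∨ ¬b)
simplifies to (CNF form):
True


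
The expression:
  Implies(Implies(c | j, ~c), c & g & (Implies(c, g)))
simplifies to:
c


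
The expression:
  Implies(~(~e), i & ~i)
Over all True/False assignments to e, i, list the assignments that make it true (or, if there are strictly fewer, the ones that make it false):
is true only for:
  e=False, i=False;
  e=False, i=True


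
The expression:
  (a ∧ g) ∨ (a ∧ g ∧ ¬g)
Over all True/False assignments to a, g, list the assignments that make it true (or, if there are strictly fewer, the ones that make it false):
is true only for:
  a=True, g=True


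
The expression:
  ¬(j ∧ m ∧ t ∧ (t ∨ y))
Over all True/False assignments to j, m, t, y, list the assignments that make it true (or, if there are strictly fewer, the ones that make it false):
is false only for:
  j=True, m=True, t=True, y=False;
  j=True, m=True, t=True, y=True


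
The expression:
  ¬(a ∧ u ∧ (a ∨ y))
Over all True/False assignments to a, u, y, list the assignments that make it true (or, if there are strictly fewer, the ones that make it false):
is false only for:
  a=True, u=True, y=False;
  a=True, u=True, y=True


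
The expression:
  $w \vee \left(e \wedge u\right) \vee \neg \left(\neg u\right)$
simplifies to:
$u \vee w$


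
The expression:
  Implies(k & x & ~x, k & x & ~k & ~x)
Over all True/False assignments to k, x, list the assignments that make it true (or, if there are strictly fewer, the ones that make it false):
is always true.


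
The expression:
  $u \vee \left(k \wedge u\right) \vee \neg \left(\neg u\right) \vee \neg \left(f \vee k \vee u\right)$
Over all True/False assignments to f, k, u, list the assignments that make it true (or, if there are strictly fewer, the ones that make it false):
is false only for:
  f=False, k=True, u=False;
  f=True, k=False, u=False;
  f=True, k=True, u=False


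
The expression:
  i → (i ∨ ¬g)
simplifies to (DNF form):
True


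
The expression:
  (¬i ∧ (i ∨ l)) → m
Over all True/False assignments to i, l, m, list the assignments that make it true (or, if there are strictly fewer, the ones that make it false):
is false only for:
  i=False, l=True, m=False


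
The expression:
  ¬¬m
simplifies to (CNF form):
m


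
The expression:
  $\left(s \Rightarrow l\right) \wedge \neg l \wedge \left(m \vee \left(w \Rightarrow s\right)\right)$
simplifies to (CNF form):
$\neg l \wedge \neg s \wedge \left(m \vee \neg w\right)$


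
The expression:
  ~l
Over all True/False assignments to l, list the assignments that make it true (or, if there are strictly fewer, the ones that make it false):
is true only for:
  l=False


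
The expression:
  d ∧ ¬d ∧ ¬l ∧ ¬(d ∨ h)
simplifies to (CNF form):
False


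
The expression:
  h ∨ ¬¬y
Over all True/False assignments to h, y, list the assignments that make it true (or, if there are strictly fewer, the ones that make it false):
is false only for:
  h=False, y=False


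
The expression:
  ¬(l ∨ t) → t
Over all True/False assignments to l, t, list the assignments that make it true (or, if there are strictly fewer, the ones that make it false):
is false only for:
  l=False, t=False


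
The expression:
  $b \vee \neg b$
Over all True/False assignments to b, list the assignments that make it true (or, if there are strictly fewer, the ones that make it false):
is always true.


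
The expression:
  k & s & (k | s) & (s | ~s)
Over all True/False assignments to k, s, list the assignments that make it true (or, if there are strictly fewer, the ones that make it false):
is true only for:
  k=True, s=True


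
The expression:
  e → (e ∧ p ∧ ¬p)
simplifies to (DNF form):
¬e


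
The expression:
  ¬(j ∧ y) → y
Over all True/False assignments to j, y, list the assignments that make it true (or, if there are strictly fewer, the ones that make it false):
is true only for:
  j=False, y=True;
  j=True, y=True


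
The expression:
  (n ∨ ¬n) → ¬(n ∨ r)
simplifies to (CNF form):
¬n ∧ ¬r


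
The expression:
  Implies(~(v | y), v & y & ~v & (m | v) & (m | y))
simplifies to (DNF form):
v | y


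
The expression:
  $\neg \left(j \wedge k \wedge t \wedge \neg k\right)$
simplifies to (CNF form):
$\text{True}$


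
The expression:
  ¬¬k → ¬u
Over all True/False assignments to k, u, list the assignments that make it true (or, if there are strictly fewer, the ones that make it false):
is false only for:
  k=True, u=True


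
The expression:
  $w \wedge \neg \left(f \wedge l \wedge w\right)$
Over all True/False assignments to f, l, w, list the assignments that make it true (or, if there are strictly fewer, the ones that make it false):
is true only for:
  f=False, l=False, w=True;
  f=False, l=True, w=True;
  f=True, l=False, w=True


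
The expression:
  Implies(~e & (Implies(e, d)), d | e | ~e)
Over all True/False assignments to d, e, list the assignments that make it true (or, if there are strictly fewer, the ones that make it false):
is always true.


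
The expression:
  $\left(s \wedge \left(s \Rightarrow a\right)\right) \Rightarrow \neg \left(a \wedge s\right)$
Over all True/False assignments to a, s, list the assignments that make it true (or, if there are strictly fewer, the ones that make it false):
is false only for:
  a=True, s=True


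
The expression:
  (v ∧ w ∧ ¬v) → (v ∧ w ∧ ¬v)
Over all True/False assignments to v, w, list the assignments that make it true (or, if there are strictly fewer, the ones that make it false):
is always true.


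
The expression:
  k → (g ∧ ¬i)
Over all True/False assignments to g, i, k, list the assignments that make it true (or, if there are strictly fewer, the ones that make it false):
is false only for:
  g=False, i=False, k=True;
  g=False, i=True, k=True;
  g=True, i=True, k=True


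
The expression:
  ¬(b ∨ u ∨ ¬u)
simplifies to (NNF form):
False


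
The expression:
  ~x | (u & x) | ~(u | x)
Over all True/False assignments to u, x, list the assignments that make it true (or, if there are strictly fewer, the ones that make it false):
is false only for:
  u=False, x=True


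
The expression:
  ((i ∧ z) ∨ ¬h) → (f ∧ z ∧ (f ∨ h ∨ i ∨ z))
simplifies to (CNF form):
(f ∨ h) ∧ (h ∨ z) ∧ (f ∨ ¬i ∨ ¬z)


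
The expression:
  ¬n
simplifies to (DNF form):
¬n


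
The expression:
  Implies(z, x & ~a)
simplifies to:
~z | (x & ~a)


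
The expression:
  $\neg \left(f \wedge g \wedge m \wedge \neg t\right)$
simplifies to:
$t \vee \neg f \vee \neg g \vee \neg m$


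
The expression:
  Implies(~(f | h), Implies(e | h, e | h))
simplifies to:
True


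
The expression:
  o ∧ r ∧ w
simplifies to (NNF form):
o ∧ r ∧ w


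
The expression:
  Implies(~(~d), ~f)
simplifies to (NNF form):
~d | ~f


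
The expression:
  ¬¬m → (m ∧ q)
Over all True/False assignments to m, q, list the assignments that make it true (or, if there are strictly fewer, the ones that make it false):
is false only for:
  m=True, q=False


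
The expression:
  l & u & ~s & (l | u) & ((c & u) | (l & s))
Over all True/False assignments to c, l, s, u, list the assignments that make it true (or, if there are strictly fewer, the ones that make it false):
is true only for:
  c=True, l=True, s=False, u=True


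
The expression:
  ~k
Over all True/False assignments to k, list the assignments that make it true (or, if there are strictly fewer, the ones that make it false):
is true only for:
  k=False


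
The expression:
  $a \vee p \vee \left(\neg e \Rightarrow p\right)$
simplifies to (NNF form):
$a \vee e \vee p$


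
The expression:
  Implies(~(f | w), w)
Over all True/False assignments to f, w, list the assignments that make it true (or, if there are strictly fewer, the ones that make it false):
is false only for:
  f=False, w=False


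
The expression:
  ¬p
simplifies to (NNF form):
¬p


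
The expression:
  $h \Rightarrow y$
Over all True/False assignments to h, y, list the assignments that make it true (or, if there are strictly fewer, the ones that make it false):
is false only for:
  h=True, y=False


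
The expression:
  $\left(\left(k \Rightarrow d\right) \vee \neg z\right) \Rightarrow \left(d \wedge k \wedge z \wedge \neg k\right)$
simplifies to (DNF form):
$k \wedge z \wedge \neg d$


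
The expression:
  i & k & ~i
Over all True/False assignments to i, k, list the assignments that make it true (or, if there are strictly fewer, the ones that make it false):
is never true.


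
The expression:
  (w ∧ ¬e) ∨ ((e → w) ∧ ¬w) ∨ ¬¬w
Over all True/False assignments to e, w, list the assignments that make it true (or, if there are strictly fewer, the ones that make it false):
is false only for:
  e=True, w=False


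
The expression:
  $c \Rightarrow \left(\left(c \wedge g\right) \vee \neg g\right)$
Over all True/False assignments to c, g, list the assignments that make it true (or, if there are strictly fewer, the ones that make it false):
is always true.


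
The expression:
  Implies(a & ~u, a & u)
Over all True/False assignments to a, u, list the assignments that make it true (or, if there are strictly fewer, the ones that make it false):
is false only for:
  a=True, u=False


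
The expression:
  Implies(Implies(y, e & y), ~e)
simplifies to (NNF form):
~e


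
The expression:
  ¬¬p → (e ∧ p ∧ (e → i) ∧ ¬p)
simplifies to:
¬p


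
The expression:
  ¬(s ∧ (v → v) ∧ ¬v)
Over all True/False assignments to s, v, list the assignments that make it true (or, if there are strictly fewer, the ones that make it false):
is false only for:
  s=True, v=False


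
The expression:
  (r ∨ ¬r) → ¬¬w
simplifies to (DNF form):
w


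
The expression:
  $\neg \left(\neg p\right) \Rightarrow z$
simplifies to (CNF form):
$z \vee \neg p$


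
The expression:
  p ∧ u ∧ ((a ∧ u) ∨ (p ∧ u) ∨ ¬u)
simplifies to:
p ∧ u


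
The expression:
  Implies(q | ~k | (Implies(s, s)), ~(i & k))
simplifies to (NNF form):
~i | ~k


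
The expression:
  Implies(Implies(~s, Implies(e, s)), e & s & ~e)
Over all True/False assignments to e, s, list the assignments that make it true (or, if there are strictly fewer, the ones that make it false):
is true only for:
  e=True, s=False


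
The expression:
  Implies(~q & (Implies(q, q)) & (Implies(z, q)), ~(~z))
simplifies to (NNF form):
q | z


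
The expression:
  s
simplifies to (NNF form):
s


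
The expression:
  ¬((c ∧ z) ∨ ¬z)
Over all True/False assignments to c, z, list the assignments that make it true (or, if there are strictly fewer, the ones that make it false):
is true only for:
  c=False, z=True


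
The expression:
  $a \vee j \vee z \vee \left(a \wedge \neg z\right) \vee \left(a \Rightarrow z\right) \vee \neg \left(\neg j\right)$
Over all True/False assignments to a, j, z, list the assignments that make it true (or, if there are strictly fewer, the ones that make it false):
is always true.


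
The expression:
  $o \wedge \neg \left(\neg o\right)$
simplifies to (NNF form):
$o$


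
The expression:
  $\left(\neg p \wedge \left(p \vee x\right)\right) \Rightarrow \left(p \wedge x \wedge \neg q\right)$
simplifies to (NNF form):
$p \vee \neg x$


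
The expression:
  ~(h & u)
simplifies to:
~h | ~u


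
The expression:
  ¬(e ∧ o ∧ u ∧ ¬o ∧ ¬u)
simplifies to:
True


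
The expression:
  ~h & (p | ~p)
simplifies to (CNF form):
~h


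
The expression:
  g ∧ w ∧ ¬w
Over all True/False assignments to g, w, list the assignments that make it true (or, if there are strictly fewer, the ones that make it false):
is never true.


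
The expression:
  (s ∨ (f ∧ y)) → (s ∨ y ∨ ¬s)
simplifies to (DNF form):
True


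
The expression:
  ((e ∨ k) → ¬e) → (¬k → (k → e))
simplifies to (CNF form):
True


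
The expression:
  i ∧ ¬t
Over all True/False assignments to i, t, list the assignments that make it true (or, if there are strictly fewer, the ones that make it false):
is true only for:
  i=True, t=False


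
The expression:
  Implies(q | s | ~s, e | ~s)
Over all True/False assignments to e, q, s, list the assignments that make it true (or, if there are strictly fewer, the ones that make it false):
is false only for:
  e=False, q=False, s=True;
  e=False, q=True, s=True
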